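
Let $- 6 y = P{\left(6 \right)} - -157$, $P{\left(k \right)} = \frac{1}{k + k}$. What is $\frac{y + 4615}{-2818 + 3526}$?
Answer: $\frac{330395}{50976} \approx 6.4814$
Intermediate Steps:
$P{\left(k \right)} = \frac{1}{2 k}$
$y = - \frac{1885}{72}$ ($y = - \frac{\frac{1}{2 \cdot 6} - -157}{6} = - \frac{\frac{1}{2} \cdot \frac{1}{6} + 157}{6} = - \frac{\frac{1}{12} + 157}{6} = \left(- \frac{1}{6}\right) \frac{1885}{12} = - \frac{1885}{72} \approx -26.181$)
$\frac{y + 4615}{-2818 + 3526} = \frac{- \frac{1885}{72} + 4615}{-2818 + 3526} = \frac{330395}{72 \cdot 708} = \frac{330395}{72} \cdot \frac{1}{708} = \frac{330395}{50976}$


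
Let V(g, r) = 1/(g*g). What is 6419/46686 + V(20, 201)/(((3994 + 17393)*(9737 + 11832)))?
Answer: 197404021811581/1435738302217200 ≈ 0.13749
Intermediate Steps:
V(g, r) = g⁻² (V(g, r) = 1/(g²) = g⁻²)
6419/46686 + V(20, 201)/(((3994 + 17393)*(9737 + 11832))) = 6419/46686 + 1/(20²*(((3994 + 17393)*(9737 + 11832)))) = 6419*(1/46686) + 1/(400*((21387*21569))) = 6419/46686 + (1/400)/461296203 = 6419/46686 + (1/400)*(1/461296203) = 6419/46686 + 1/184518481200 = 197404021811581/1435738302217200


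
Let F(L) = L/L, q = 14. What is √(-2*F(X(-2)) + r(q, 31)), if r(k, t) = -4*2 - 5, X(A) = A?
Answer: I*√15 ≈ 3.873*I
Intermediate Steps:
F(L) = 1
r(k, t) = -13 (r(k, t) = -8 - 5 = -13)
√(-2*F(X(-2)) + r(q, 31)) = √(-2*1 - 13) = √(-2 - 13) = √(-15) = I*√15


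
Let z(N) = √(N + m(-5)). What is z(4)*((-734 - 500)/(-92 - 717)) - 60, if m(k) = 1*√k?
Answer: -60 + 1234*√(4 + I*√5)/809 ≈ -56.84 + 0.82324*I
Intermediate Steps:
m(k) = √k
z(N) = √(N + I*√5) (z(N) = √(N + √(-5)) = √(N + I*√5))
z(4)*((-734 - 500)/(-92 - 717)) - 60 = √(4 + I*√5)*((-734 - 500)/(-92 - 717)) - 60 = √(4 + I*√5)*(-1234/(-809)) - 60 = √(4 + I*√5)*(-1234*(-1/809)) - 60 = √(4 + I*√5)*(1234/809) - 60 = 1234*√(4 + I*√5)/809 - 60 = -60 + 1234*√(4 + I*√5)/809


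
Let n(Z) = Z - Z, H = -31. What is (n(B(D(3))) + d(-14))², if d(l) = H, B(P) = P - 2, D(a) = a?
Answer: 961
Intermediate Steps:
B(P) = -2 + P
d(l) = -31
n(Z) = 0
(n(B(D(3))) + d(-14))² = (0 - 31)² = (-31)² = 961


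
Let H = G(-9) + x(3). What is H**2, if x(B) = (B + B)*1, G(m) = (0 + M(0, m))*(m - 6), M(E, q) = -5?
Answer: 6561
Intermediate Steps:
G(m) = 30 - 5*m (G(m) = (0 - 5)*(m - 6) = -5*(-6 + m) = 30 - 5*m)
x(B) = 2*B (x(B) = (2*B)*1 = 2*B)
H = 81 (H = (30 - 5*(-9)) + 2*3 = (30 + 45) + 6 = 75 + 6 = 81)
H**2 = 81**2 = 6561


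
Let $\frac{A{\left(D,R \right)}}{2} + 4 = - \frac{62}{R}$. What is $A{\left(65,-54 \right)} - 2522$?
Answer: $- \frac{68248}{27} \approx -2527.7$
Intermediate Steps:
$A{\left(D,R \right)} = -8 - \frac{124}{R}$ ($A{\left(D,R \right)} = -8 + 2 \left(- \frac{62}{R}\right) = -8 - \frac{124}{R}$)
$A{\left(65,-54 \right)} - 2522 = \left(-8 - \frac{124}{-54}\right) - 2522 = \left(-8 - - \frac{62}{27}\right) - 2522 = \left(-8 + \frac{62}{27}\right) - 2522 = - \frac{154}{27} - 2522 = - \frac{68248}{27}$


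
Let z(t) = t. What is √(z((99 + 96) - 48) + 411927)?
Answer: 3*√45786 ≈ 641.93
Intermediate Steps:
√(z((99 + 96) - 48) + 411927) = √(((99 + 96) - 48) + 411927) = √((195 - 48) + 411927) = √(147 + 411927) = √412074 = 3*√45786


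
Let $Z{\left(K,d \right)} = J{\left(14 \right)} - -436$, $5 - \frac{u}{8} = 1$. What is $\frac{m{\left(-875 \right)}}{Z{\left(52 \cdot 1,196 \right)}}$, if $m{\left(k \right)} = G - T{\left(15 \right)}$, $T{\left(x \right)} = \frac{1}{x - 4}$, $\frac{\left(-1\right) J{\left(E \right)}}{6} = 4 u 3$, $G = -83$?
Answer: $\frac{457}{10274} \approx 0.044481$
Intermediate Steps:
$u = 32$ ($u = 40 - 8 = 32$)
$J{\left(E \right)} = -2304$ ($J{\left(E \right)} = - 6 \cdot 4 \cdot 32 \cdot 3 = - 6 \cdot 128 \cdot 3 = \left(-6\right) 384 = -2304$)
$T{\left(x \right)} = \frac{1}{-4 + x}$
$m{\left(k \right)} = - \frac{914}{11}$ ($m{\left(k \right)} = -83 - \frac{1}{-4 + 15} = -83 - \frac{1}{11} = - \frac{914}{11}$)
$Z{\left(K,d \right)} = -1868$ ($Z{\left(K,d \right)} = -2304 - -436 = -2304 + 436 = -1868$)
$\frac{m{\left(-875 \right)}}{Z{\left(52 \cdot 1,196 \right)}} = - \frac{914}{11 \left(-1868\right)} = \left(- \frac{914}{11}\right) \left(- \frac{1}{1868}\right) = \frac{457}{10274}$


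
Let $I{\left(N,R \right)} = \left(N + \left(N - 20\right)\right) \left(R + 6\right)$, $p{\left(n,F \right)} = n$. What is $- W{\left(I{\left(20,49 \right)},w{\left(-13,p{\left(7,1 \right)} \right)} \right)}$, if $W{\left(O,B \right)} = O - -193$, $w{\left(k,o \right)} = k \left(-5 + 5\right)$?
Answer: $-1293$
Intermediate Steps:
$w{\left(k,o \right)} = 0$ ($w{\left(k,o \right)} = k 0 = 0$)
$I{\left(N,R \right)} = \left(-20 + 2 N\right) \left(6 + R\right)$ ($I{\left(N,R \right)} = \left(N + \left(N - 20\right)\right) \left(6 + R\right) = \left(N + \left(-20 + N\right)\right) \left(6 + R\right) = \left(-20 + 2 N\right) \left(6 + R\right)$)
$W{\left(O,B \right)} = 193 + O$ ($W{\left(O,B \right)} = O + 193 = 193 + O$)
$- W{\left(I{\left(20,49 \right)},w{\left(-13,p{\left(7,1 \right)} \right)} \right)} = - (193 + \left(-120 - 980 + 12 \cdot 20 + 2 \cdot 20 \cdot 49\right)) = - (193 + \left(-120 - 980 + 240 + 1960\right)) = - (193 + 1100) = \left(-1\right) 1293 = -1293$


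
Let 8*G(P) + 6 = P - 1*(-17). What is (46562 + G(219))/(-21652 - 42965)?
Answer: -62121/86156 ≈ -0.72103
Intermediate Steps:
G(P) = 11/8 + P/8 (G(P) = -¾ + (P - 1*(-17))/8 = -¾ + (P + 17)/8 = -¾ + (17 + P)/8 = -¾ + (17/8 + P/8) = 11/8 + P/8)
(46562 + G(219))/(-21652 - 42965) = (46562 + (11/8 + (⅛)*219))/(-21652 - 42965) = (46562 + (11/8 + 219/8))/(-64617) = (46562 + 115/4)*(-1/64617) = (186363/4)*(-1/64617) = -62121/86156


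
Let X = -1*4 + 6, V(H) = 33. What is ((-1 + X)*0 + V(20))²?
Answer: 1089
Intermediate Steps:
X = 2 (X = -4 + 6 = 2)
((-1 + X)*0 + V(20))² = ((-1 + 2)*0 + 33)² = (1*0 + 33)² = (0 + 33)² = 33² = 1089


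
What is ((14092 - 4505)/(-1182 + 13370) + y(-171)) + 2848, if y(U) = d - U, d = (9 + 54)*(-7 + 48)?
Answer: 68286763/12188 ≈ 5602.8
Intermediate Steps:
d = 2583 (d = 63*41 = 2583)
y(U) = 2583 - U
((14092 - 4505)/(-1182 + 13370) + y(-171)) + 2848 = ((14092 - 4505)/(-1182 + 13370) + (2583 - 1*(-171))) + 2848 = (9587/12188 + (2583 + 171)) + 2848 = (9587*(1/12188) + 2754) + 2848 = (9587/12188 + 2754) + 2848 = 33575339/12188 + 2848 = 68286763/12188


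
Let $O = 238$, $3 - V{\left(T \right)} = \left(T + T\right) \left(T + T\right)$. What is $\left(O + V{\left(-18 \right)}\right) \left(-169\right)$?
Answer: $178295$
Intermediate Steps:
$V{\left(T \right)} = 3 - 4 T^{2}$ ($V{\left(T \right)} = 3 - \left(T + T\right) \left(T + T\right) = 3 - 2 T 2 T = 3 - 4 T^{2}$)
$\left(O + V{\left(-18 \right)}\right) \left(-169\right) = \left(238 + \left(3 - 4 \left(-18\right)^{2}\right)\right) \left(-169\right) = \left(238 + \left(3 - 1296\right)\right) \left(-169\right) = \left(238 - 1293\right) \left(-169\right) = \left(-1055\right) \left(-169\right) = 178295$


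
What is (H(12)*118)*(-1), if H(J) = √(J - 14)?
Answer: -118*I*√2 ≈ -166.88*I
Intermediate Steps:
H(J) = √(-14 + J)
(H(12)*118)*(-1) = (√(-14 + 12)*118)*(-1) = (√(-2)*118)*(-1) = ((I*√2)*118)*(-1) = (118*I*√2)*(-1) = -118*I*√2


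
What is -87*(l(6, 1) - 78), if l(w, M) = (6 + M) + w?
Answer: 5655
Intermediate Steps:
l(w, M) = 6 + M + w
-87*(l(6, 1) - 78) = -87*((6 + 1 + 6) - 78) = -87*(13 - 78) = -87*(-65) = 5655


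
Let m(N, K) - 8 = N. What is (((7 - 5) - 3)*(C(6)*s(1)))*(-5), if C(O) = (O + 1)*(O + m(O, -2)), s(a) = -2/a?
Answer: -1400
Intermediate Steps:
m(N, K) = 8 + N
C(O) = (1 + O)*(8 + 2*O) (C(O) = (O + 1)*(O + (8 + O)) = (1 + O)*(8 + 2*O))
(((7 - 5) - 3)*(C(6)*s(1)))*(-5) = (((7 - 5) - 3)*((8 + 2*6**2 + 10*6)*(-2/1)))*(-5) = ((2 - 3)*((8 + 2*36 + 60)*(-2*1)))*(-5) = -(8 + 72 + 60)*(-2)*(-5) = -140*(-2)*(-5) = -1*(-280)*(-5) = 280*(-5) = -1400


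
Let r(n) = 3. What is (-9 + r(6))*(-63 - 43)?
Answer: 636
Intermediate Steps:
(-9 + r(6))*(-63 - 43) = (-9 + 3)*(-63 - 43) = -6*(-106) = 636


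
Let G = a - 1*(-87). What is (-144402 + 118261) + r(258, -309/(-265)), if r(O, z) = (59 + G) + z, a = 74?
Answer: -6868756/265 ≈ -25920.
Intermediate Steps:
G = 161 (G = 74 - 1*(-87) = 74 + 87 = 161)
r(O, z) = 220 + z (r(O, z) = (59 + 161) + z = 220 + z)
(-144402 + 118261) + r(258, -309/(-265)) = (-144402 + 118261) + (220 - 309/(-265)) = -26141 + (220 - 309*(-1/265)) = -26141 + (220 + 309/265) = -26141 + 58609/265 = -6868756/265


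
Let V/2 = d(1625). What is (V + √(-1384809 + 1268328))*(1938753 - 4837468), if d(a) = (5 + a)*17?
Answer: -160646785300 - 2898715*I*√116481 ≈ -1.6065e+11 - 9.8931e+8*I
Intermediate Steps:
d(a) = 85 + 17*a
V = 55420 (V = 2*(85 + 17*1625) = 2*(85 + 27625) = 2*27710 = 55420)
(V + √(-1384809 + 1268328))*(1938753 - 4837468) = (55420 + √(-1384809 + 1268328))*(1938753 - 4837468) = (55420 + √(-116481))*(-2898715) = (55420 + I*√116481)*(-2898715) = -160646785300 - 2898715*I*√116481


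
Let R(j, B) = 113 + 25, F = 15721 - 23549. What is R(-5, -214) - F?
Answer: 7966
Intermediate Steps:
F = -7828
R(j, B) = 138
R(-5, -214) - F = 138 - 1*(-7828) = 138 + 7828 = 7966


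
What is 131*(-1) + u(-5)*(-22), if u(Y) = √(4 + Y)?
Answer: -131 - 22*I ≈ -131.0 - 22.0*I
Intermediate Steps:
131*(-1) + u(-5)*(-22) = 131*(-1) + √(4 - 5)*(-22) = -131 + √(-1)*(-22) = -131 + I*(-22) = -131 - 22*I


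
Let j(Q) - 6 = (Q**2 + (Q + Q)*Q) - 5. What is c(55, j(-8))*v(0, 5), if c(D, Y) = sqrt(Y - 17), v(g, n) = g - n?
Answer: -20*sqrt(11) ≈ -66.333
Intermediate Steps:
j(Q) = 1 + 3*Q**2 (j(Q) = 6 + ((Q**2 + (Q + Q)*Q) - 5) = 6 + ((Q**2 + (2*Q)*Q) - 5) = 6 + ((Q**2 + 2*Q**2) - 5) = 6 + (3*Q**2 - 5) = 6 + (-5 + 3*Q**2) = 1 + 3*Q**2)
c(D, Y) = sqrt(-17 + Y)
c(55, j(-8))*v(0, 5) = sqrt(-17 + (1 + 3*(-8)**2))*(0 - 1*5) = sqrt(-17 + (1 + 3*64))*(0 - 5) = sqrt(-17 + (1 + 192))*(-5) = sqrt(-17 + 193)*(-5) = sqrt(176)*(-5) = (4*sqrt(11))*(-5) = -20*sqrt(11)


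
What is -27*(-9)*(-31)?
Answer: -7533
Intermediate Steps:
-27*(-9)*(-31) = 243*(-31) = -7533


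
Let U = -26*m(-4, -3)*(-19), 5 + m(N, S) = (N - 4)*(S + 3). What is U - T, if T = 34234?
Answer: -36704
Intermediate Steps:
m(N, S) = -5 + (-4 + N)*(3 + S) (m(N, S) = -5 + (N - 4)*(S + 3) = -5 + (-4 + N)*(3 + S))
U = -2470 (U = -26*(-17 - 4*(-3) + 3*(-4) - 4*(-3))*(-19) = -26*(-17 + 12 - 12 + 12)*(-19) = -26*(-5)*(-19) = 130*(-19) = -2470)
U - T = -2470 - 1*34234 = -2470 - 34234 = -36704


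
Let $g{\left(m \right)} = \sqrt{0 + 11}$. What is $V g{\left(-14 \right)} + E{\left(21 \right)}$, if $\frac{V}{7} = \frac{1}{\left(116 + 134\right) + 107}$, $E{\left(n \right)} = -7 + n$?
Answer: $14 + \frac{\sqrt{11}}{51} \approx 14.065$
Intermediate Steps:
$g{\left(m \right)} = \sqrt{11}$
$V = \frac{1}{51}$ ($V = \frac{7}{\left(116 + 134\right) + 107} = \frac{7}{250 + 107} = \frac{7}{357} = 7 \cdot \frac{1}{357} = \frac{1}{51} \approx 0.019608$)
$V g{\left(-14 \right)} + E{\left(21 \right)} = \frac{\sqrt{11}}{51} + \left(-7 + 21\right) = \frac{\sqrt{11}}{51} + 14 = 14 + \frac{\sqrt{11}}{51}$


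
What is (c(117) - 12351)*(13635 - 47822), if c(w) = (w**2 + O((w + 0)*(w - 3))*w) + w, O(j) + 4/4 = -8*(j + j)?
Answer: 853560435426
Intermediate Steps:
O(j) = -1 - 16*j (O(j) = -1 - 8*(j + j) = -1 - 16*j)
c(w) = w + w**2 + w*(-1 - 16*w*(-3 + w)) (c(w) = (w**2 + (-1 - 16*(w + 0)*(w - 3))*w) + w = (w**2 + (-1 - 16*w*(-3 + w))*w) + w = (w**2 + w*(-1 - 16*w*(-3 + w))) + w = w + w**2 + w*(-1 - 16*w*(-3 + w)))
(c(117) - 12351)*(13635 - 47822) = (117**2*(49 - 16*117) - 12351)*(13635 - 47822) = (13689*(49 - 1872) - 12351)*(-34187) = (13689*(-1823) - 12351)*(-34187) = (-24955047 - 12351)*(-34187) = -24967398*(-34187) = 853560435426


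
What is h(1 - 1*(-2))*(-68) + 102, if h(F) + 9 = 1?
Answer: 646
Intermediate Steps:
h(F) = -8 (h(F) = -9 + 1 = -8)
h(1 - 1*(-2))*(-68) + 102 = -8*(-68) + 102 = 544 + 102 = 646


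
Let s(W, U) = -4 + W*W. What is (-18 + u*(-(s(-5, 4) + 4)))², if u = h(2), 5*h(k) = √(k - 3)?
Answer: 299 + 180*I ≈ 299.0 + 180.0*I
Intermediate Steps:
s(W, U) = -4 + W²
h(k) = √(-3 + k)/5 (h(k) = √(k - 3)/5 = √(-3 + k)/5)
u = I/5 (u = √(-3 + 2)/5 = √(-1)/5 = I/5 ≈ 0.2*I)
(-18 + u*(-(s(-5, 4) + 4)))² = (-18 + (I/5)*(-((-4 + (-5)²) + 4)))² = (-18 + (I/5)*(-((-4 + 25) + 4)))² = (-18 + (I/5)*(-(21 + 4)))² = (-18 + (I/5)*(-1*25))² = (-18 + (I/5)*(-25))² = (-18 - 5*I)²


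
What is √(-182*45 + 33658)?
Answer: 2*√6367 ≈ 159.59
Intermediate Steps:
√(-182*45 + 33658) = √(-8190 + 33658) = √25468 = 2*√6367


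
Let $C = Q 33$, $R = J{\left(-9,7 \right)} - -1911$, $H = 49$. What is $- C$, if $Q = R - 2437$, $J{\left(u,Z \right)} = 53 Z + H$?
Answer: $3498$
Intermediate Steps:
$J{\left(u,Z \right)} = 49 + 53 Z$ ($J{\left(u,Z \right)} = 53 Z + 49 = 49 + 53 Z$)
$R = 2331$ ($R = \left(49 + 53 \cdot 7\right) - -1911 = \left(49 + 371\right) + 1911 = 420 + 1911 = 2331$)
$Q = -106$ ($Q = 2331 - 2437 = -106$)
$C = -3498$ ($C = \left(-106\right) 33 = -3498$)
$- C = \left(-1\right) \left(-3498\right) = 3498$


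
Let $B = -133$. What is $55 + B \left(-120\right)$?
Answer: $16015$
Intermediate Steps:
$55 + B \left(-120\right) = 55 - -15960 = 55 + 15960 = 16015$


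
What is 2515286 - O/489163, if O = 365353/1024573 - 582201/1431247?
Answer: 6243104824160324276260/2482065587833777 ≈ 2.5153e+6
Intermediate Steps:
O = -254661038/5074107379 (O = 365353*(1/1024573) - 582201*1/1431247 = 365353/1024573 - 582201/1431247 = -254661038/5074107379 ≈ -0.050188)
2515286 - O/489163 = 2515286 - (-254661038)/(5074107379*489163) = 2515286 - 1*(-254661038/2482065587833777) = 2515286 + 254661038/2482065587833777 = 6243104824160324276260/2482065587833777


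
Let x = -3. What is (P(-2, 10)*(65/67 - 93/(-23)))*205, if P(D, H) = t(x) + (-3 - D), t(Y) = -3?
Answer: -6335320/1541 ≈ -4111.2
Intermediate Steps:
P(D, H) = -6 - D (P(D, H) = -3 + (-3 - D) = -6 - D)
(P(-2, 10)*(65/67 - 93/(-23)))*205 = ((-6 - 1*(-2))*(65/67 - 93/(-23)))*205 = ((-6 + 2)*(65*(1/67) - 93*(-1/23)))*205 = -4*(65/67 + 93/23)*205 = -4*7726/1541*205 = -30904/1541*205 = -6335320/1541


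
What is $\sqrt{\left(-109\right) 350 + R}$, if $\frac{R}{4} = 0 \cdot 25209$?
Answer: $5 i \sqrt{1526} \approx 195.32 i$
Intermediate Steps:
$R = 0$ ($R = 4 \cdot 0 \cdot 25209 = 4 \cdot 0 = 0$)
$\sqrt{\left(-109\right) 350 + R} = \sqrt{\left(-109\right) 350 + 0} = \sqrt{-38150 + 0} = \sqrt{-38150} = 5 i \sqrt{1526}$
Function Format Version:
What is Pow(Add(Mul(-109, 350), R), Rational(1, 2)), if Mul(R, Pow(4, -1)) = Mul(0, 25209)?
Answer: Mul(5, I, Pow(1526, Rational(1, 2))) ≈ Mul(195.32, I)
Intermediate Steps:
R = 0 (R = Mul(4, Mul(0, 25209)) = Mul(4, 0) = 0)
Pow(Add(Mul(-109, 350), R), Rational(1, 2)) = Pow(Add(Mul(-109, 350), 0), Rational(1, 2)) = Pow(Add(-38150, 0), Rational(1, 2)) = Pow(-38150, Rational(1, 2)) = Mul(5, I, Pow(1526, Rational(1, 2)))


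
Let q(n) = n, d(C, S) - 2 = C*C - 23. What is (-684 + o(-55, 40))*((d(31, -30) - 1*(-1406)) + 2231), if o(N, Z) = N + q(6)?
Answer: -3354941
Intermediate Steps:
d(C, S) = -21 + C² (d(C, S) = 2 + (C*C - 23) = 2 + (C² - 23) = 2 + (-23 + C²) = -21 + C²)
o(N, Z) = 6 + N (o(N, Z) = N + 6 = 6 + N)
(-684 + o(-55, 40))*((d(31, -30) - 1*(-1406)) + 2231) = (-684 + (6 - 55))*(((-21 + 31²) - 1*(-1406)) + 2231) = (-684 - 49)*(((-21 + 961) + 1406) + 2231) = -733*((940 + 1406) + 2231) = -733*(2346 + 2231) = -733*4577 = -3354941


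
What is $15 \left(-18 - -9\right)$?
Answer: $-135$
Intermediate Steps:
$15 \left(-18 - -9\right) = 15 \left(-18 + 9\right) = 15 \left(-9\right) = -135$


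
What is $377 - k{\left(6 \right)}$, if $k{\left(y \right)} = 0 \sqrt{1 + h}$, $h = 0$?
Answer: $377$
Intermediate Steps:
$k{\left(y \right)} = 0$ ($k{\left(y \right)} = 0 \sqrt{1 + 0} = 0 \sqrt{1} = 0 \cdot 1 = 0$)
$377 - k{\left(6 \right)} = 377 - 0 = 377 + 0 = 377$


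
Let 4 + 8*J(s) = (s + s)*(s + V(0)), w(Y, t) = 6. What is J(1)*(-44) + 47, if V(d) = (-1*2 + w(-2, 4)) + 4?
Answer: -30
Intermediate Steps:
V(d) = 8 (V(d) = (-1*2 + 6) + 4 = (-2 + 6) + 4 = 4 + 4 = 8)
J(s) = -½ + s*(8 + s)/4 (J(s) = -½ + ((s + s)*(s + 8))/8 = -½ + ((2*s)*(8 + s))/8 = -½ + (2*s*(8 + s))/8 = -½ + s*(8 + s)/4)
J(1)*(-44) + 47 = (-½ + 2*1 + (¼)*1²)*(-44) + 47 = (-½ + 2 + (¼)*1)*(-44) + 47 = (-½ + 2 + ¼)*(-44) + 47 = (7/4)*(-44) + 47 = -77 + 47 = -30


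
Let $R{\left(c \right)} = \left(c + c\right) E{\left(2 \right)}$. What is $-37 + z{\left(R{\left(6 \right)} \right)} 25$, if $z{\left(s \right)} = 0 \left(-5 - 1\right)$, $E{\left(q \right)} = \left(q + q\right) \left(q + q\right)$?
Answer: $-37$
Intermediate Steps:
$E{\left(q \right)} = 4 q^{2}$ ($E{\left(q \right)} = 2 q 2 q = 4 q^{2}$)
$R{\left(c \right)} = 32 c$ ($R{\left(c \right)} = \left(c + c\right) 4 \cdot 2^{2} = 2 c 4 \cdot 4 = 2 c 16 = 32 c$)
$z{\left(s \right)} = 0$ ($z{\left(s \right)} = 0 \left(-6\right) = 0$)
$-37 + z{\left(R{\left(6 \right)} \right)} 25 = -37 + 0 \cdot 25 = -37 + 0 = -37$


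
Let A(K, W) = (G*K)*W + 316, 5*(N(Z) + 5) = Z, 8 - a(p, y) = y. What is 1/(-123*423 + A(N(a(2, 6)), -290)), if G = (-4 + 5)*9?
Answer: -1/39707 ≈ -2.5184e-5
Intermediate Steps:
G = 9 (G = 1*9 = 9)
a(p, y) = 8 - y
N(Z) = -5 + Z/5
A(K, W) = 316 + 9*K*W (A(K, W) = (9*K)*W + 316 = 9*K*W + 316 = 316 + 9*K*W)
1/(-123*423 + A(N(a(2, 6)), -290)) = 1/(-123*423 + (316 + 9*(-5 + (8 - 1*6)/5)*(-290))) = 1/(-52029 + (316 + 9*(-5 + (8 - 6)/5)*(-290))) = 1/(-52029 + (316 + 9*(-5 + (1/5)*2)*(-290))) = 1/(-52029 + (316 + 9*(-5 + 2/5)*(-290))) = 1/(-52029 + (316 + 9*(-23/5)*(-290))) = 1/(-52029 + (316 + 12006)) = 1/(-52029 + 12322) = 1/(-39707) = -1/39707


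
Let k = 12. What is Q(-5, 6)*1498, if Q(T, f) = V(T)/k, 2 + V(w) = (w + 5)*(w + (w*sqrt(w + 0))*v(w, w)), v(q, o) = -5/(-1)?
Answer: -749/3 ≈ -249.67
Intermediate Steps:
v(q, o) = 5 (v(q, o) = -5*(-1) = 5)
V(w) = -2 + (5 + w)*(w + 5*w**(3/2)) (V(w) = -2 + (w + 5)*(w + (w*sqrt(w + 0))*5) = -2 + (5 + w)*(w + (w*sqrt(w))*5) = -2 + (5 + w)*(w + w**(3/2)*5) = -2 + (5 + w)*(w + 5*w**(3/2)))
Q(T, f) = -1/6 + T**2/12 + 5*T/12 + 5*T**(5/2)/12 + 25*T**(3/2)/12 (Q(T, f) = (-2 + T**2 + 5*T + 5*T**(5/2) + 25*T**(3/2))/12 = (-2 + T**2 + 5*T + 5*T**(5/2) + 25*T**(3/2))*(1/12) = -1/6 + T**2/12 + 5*T/12 + 5*T**(5/2)/12 + 25*T**(3/2)/12)
Q(-5, 6)*1498 = (-1/6 + (1/12)*(-5)**2 + (5/12)*(-5) + 5*(-5)**(5/2)/12 + 25*(-5)**(3/2)/12)*1498 = (-1/6 + (1/12)*25 - 25/12 + 5*(25*I*sqrt(5))/12 + 25*(-5*I*sqrt(5))/12)*1498 = (-1/6 + 25/12 - 25/12 + 125*I*sqrt(5)/12 - 125*I*sqrt(5)/12)*1498 = -1/6*1498 = -749/3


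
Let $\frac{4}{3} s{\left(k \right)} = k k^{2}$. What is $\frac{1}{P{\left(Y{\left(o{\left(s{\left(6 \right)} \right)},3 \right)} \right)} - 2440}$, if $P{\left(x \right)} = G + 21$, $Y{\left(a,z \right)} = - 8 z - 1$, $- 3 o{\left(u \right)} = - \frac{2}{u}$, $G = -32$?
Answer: $- \frac{1}{2451} \approx -0.000408$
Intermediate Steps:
$s{\left(k \right)} = \frac{3 k^{3}}{4}$ ($s{\left(k \right)} = \frac{3 k k^{2}}{4} = \frac{3 k^{3}}{4}$)
$o{\left(u \right)} = \frac{2}{3 u}$ ($o{\left(u \right)} = - \frac{\left(-2\right) \frac{1}{u}}{3} = \frac{2}{3 u}$)
$Y{\left(a,z \right)} = -1 - 8 z$
$P{\left(x \right)} = -11$ ($P{\left(x \right)} = -32 + 21 = -11$)
$\frac{1}{P{\left(Y{\left(o{\left(s{\left(6 \right)} \right)},3 \right)} \right)} - 2440} = \frac{1}{-11 - 2440} = \frac{1}{-2451} = - \frac{1}{2451}$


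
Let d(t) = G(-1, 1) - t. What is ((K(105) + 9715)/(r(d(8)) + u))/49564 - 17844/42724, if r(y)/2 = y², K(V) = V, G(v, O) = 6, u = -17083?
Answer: -188773641536/451969345465 ≈ -0.41767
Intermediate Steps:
d(t) = 6 - t
r(y) = 2*y²
((K(105) + 9715)/(r(d(8)) + u))/49564 - 17844/42724 = ((105 + 9715)/(2*(6 - 1*8)² - 17083))/49564 - 17844/42724 = (9820/(2*(6 - 8)² - 17083))*(1/49564) - 17844*1/42724 = (9820/(2*(-2)² - 17083))*(1/49564) - 4461/10681 = (9820/(2*4 - 17083))*(1/49564) - 4461/10681 = (9820/(8 - 17083))*(1/49564) - 4461/10681 = (9820/(-17075))*(1/49564) - 4461/10681 = (9820*(-1/17075))*(1/49564) - 4461/10681 = -1964/3415*1/49564 - 4461/10681 = -491/42315265 - 4461/10681 = -188773641536/451969345465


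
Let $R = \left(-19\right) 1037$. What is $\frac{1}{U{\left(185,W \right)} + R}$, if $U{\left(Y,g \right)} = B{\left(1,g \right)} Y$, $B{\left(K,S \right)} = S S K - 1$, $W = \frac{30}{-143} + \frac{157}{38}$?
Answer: $- \frac{29528356}{503240580743} \approx -5.8676 \cdot 10^{-5}$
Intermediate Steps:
$W = \frac{21311}{5434}$ ($W = 30 \left(- \frac{1}{143}\right) + 157 \cdot \frac{1}{38} = - \frac{30}{143} + \frac{157}{38} = \frac{21311}{5434} \approx 3.9218$)
$B{\left(K,S \right)} = -1 + K S^{2}$ ($B{\left(K,S \right)} = S^{2} K - 1 = K S^{2} - 1 = -1 + K S^{2}$)
$U{\left(Y,g \right)} = Y \left(-1 + g^{2}\right)$ ($U{\left(Y,g \right)} = \left(-1 + 1 g^{2}\right) Y = \left(-1 + g^{2}\right) Y = Y \left(-1 + g^{2}\right)$)
$R = -19703$
$\frac{1}{U{\left(185,W \right)} + R} = \frac{1}{185 \left(-1 + \left(\frac{21311}{5434}\right)^{2}\right) - 19703} = \frac{1}{185 \left(-1 + \frac{454158721}{29528356}\right) - 19703} = \frac{1}{185 \cdot \frac{424630365}{29528356} - 19703} = \frac{1}{\frac{78556617525}{29528356} - 19703} = \frac{1}{- \frac{503240580743}{29528356}} = - \frac{29528356}{503240580743}$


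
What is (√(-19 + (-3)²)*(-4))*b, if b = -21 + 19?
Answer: 8*I*√10 ≈ 25.298*I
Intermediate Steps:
b = -2
(√(-19 + (-3)²)*(-4))*b = (√(-19 + (-3)²)*(-4))*(-2) = (√(-19 + 9)*(-4))*(-2) = (√(-10)*(-4))*(-2) = ((I*√10)*(-4))*(-2) = -4*I*√10*(-2) = 8*I*√10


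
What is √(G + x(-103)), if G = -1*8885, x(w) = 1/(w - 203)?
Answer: I*√92439574/102 ≈ 94.26*I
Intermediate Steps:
x(w) = 1/(-203 + w)
G = -8885
√(G + x(-103)) = √(-8885 + 1/(-203 - 103)) = √(-8885 + 1/(-306)) = √(-8885 - 1/306) = √(-2718811/306) = I*√92439574/102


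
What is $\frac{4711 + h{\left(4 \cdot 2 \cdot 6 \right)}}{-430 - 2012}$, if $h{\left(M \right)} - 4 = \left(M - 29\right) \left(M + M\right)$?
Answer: $- \frac{6539}{2442} \approx -2.6777$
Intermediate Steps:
$h{\left(M \right)} = 4 + 2 M \left(-29 + M\right)$ ($h{\left(M \right)} = 4 + \left(M - 29\right) \left(M + M\right) = 4 + \left(-29 + M\right) 2 M = 4 + 2 M \left(-29 + M\right)$)
$\frac{4711 + h{\left(4 \cdot 2 \cdot 6 \right)}}{-430 - 2012} = \frac{4711 + \left(4 - 58 \cdot 4 \cdot 2 \cdot 6 + 2 \left(4 \cdot 2 \cdot 6\right)^{2}\right)}{-430 - 2012} = \frac{4711 + \left(4 - 58 \cdot 8 \cdot 6 + 2 \left(8 \cdot 6\right)^{2}\right)}{-2442} = \left(4711 + \left(4 - 2784 + 2 \cdot 48^{2}\right)\right) \left(- \frac{1}{2442}\right) = \left(4711 + \left(4 - 2784 + 2 \cdot 2304\right)\right) \left(- \frac{1}{2442}\right) = \left(4711 + \left(4 - 2784 + 4608\right)\right) \left(- \frac{1}{2442}\right) = \left(4711 + 1828\right) \left(- \frac{1}{2442}\right) = 6539 \left(- \frac{1}{2442}\right) = - \frac{6539}{2442}$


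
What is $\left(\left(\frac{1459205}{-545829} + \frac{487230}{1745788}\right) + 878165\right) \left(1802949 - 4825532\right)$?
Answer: $- \frac{1264652741024666111774965}{476450859126} \approx -2.6543 \cdot 10^{12}$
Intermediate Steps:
$\left(\left(\frac{1459205}{-545829} + \frac{487230}{1745788}\right) + 878165\right) \left(1802949 - 4825532\right) = \left(\left(1459205 \left(- \frac{1}{545829}\right) + 487230 \cdot \frac{1}{1745788}\right) + 878165\right) \left(-3022583\right) = \left(\left(- \frac{1459205}{545829} + \frac{243615}{872894}\right) + 878165\right) \left(-3022583\right) = \left(- \frac{1140759157435}{476450859126} + 878165\right) \left(-3022583\right) = \frac{418401327945226355}{476450859126} \left(-3022583\right) = - \frac{1264652741024666111774965}{476450859126}$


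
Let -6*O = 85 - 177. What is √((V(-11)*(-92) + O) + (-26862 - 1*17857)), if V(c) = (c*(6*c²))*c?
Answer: 7*I*√1492629/3 ≈ 2850.7*I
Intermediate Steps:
O = 46/3 (O = -(85 - 177)/6 = -⅙*(-92) = 46/3 ≈ 15.333)
V(c) = 6*c⁴ (V(c) = (6*c³)*c = 6*c⁴)
√((V(-11)*(-92) + O) + (-26862 - 1*17857)) = √(((6*(-11)⁴)*(-92) + 46/3) + (-26862 - 1*17857)) = √(((6*14641)*(-92) + 46/3) + (-26862 - 17857)) = √((87846*(-92) + 46/3) - 44719) = √((-8081832 + 46/3) - 44719) = √(-24245450/3 - 44719) = √(-24379607/3) = 7*I*√1492629/3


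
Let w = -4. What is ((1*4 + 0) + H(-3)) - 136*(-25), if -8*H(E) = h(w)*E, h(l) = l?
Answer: 6805/2 ≈ 3402.5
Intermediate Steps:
H(E) = E/2 (H(E) = -(-1)*E/2 = E/2)
((1*4 + 0) + H(-3)) - 136*(-25) = ((1*4 + 0) + (½)*(-3)) - 136*(-25) = ((4 + 0) - 3/2) + 3400 = (4 - 3/2) + 3400 = 5/2 + 3400 = 6805/2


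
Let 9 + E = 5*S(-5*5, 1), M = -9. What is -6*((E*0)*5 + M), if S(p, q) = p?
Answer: 54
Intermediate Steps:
E = -134 (E = -9 + 5*(-5*5) = -9 + 5*(-25) = -9 - 125 = -134)
-6*((E*0)*5 + M) = -6*(-134*0*5 - 9) = -6*(0*5 - 9) = -6*(0 - 9) = -6*(-9) = 54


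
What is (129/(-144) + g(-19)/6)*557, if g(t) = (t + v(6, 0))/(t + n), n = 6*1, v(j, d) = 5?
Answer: -82993/208 ≈ -399.00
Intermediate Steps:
n = 6
g(t) = (5 + t)/(6 + t) (g(t) = (t + 5)/(t + 6) = (5 + t)/(6 + t))
(129/(-144) + g(-19)/6)*557 = (129/(-144) + ((5 - 19)/(6 - 19))/6)*557 = (129*(-1/144) + (-14/(-13))*(1/6))*557 = (-43/48 - 1/13*(-14)*(1/6))*557 = (-43/48 + (14/13)*(1/6))*557 = (-43/48 + 7/39)*557 = -149/208*557 = -82993/208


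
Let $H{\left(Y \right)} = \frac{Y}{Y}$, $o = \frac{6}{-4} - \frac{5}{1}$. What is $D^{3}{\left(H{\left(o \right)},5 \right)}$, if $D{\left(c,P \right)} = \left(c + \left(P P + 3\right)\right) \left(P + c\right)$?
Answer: $5268024$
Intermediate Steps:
$o = - \frac{13}{2}$ ($o = 6 \left(- \frac{1}{4}\right) - 5 = - \frac{3}{2} - 5 = - \frac{13}{2} \approx -6.5$)
$H{\left(Y \right)} = 1$
$D{\left(c,P \right)} = \left(P + c\right) \left(3 + c + P^{2}\right)$ ($D{\left(c,P \right)} = \left(c + \left(P^{2} + 3\right)\right) \left(P + c\right) = \left(c + \left(3 + P^{2}\right)\right) \left(P + c\right) = \left(3 + c + P^{2}\right) \left(P + c\right) = \left(P + c\right) \left(3 + c + P^{2}\right)$)
$D^{3}{\left(H{\left(o \right)},5 \right)} = \left(5^{3} + 1^{2} + 3 \cdot 5 + 3 \cdot 1 + 5 \cdot 1 + 1 \cdot 5^{2}\right)^{3} = \left(125 + 1 + 15 + 3 + 5 + 1 \cdot 25\right)^{3} = \left(125 + 1 + 15 + 3 + 5 + 25\right)^{3} = 174^{3} = 5268024$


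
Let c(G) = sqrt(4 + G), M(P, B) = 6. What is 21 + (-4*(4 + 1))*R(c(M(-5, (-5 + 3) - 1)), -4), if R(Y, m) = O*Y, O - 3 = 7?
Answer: 21 - 200*sqrt(10) ≈ -611.46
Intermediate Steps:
O = 10 (O = 3 + 7 = 10)
R(Y, m) = 10*Y
21 + (-4*(4 + 1))*R(c(M(-5, (-5 + 3) - 1)), -4) = 21 + (-4*(4 + 1))*(10*sqrt(4 + 6)) = 21 + (-4*5)*(10*sqrt(10)) = 21 - 200*sqrt(10)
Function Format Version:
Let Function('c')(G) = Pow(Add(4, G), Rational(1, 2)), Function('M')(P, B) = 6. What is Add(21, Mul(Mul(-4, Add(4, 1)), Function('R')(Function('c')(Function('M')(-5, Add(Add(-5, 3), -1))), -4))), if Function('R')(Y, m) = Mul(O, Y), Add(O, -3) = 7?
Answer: Add(21, Mul(-200, Pow(10, Rational(1, 2)))) ≈ -611.46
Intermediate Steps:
O = 10 (O = Add(3, 7) = 10)
Function('R')(Y, m) = Mul(10, Y)
Add(21, Mul(Mul(-4, Add(4, 1)), Function('R')(Function('c')(Function('M')(-5, Add(Add(-5, 3), -1))), -4))) = Add(21, Mul(Mul(-4, Add(4, 1)), Mul(10, Pow(Add(4, 6), Rational(1, 2))))) = Add(21, Mul(Mul(-4, 5), Mul(10, Pow(10, Rational(1, 2))))) = Add(21, Mul(-20, Mul(10, Pow(10, Rational(1, 2))))) = Add(21, Mul(-200, Pow(10, Rational(1, 2))))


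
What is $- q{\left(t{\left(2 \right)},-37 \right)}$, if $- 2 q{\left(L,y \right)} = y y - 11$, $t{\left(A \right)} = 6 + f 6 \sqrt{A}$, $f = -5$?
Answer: $679$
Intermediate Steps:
$t{\left(A \right)} = 6 - 30 \sqrt{A}$ ($t{\left(A \right)} = 6 - 5 \cdot 6 \sqrt{A} = 6 - 30 \sqrt{A}$)
$q{\left(L,y \right)} = \frac{11}{2} - \frac{y^{2}}{2}$ ($q{\left(L,y \right)} = - \frac{y y - 11}{2} = - \frac{y^{2} - 11}{2} = - \frac{-11 + y^{2}}{2} = \frac{11}{2} - \frac{y^{2}}{2}$)
$- q{\left(t{\left(2 \right)},-37 \right)} = - (\frac{11}{2} - \frac{\left(-37\right)^{2}}{2}) = - (\frac{11}{2} - \frac{1369}{2}) = \left(-1\right) \left(-679\right) = 679$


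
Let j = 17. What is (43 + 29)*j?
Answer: 1224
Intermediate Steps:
(43 + 29)*j = (43 + 29)*17 = 72*17 = 1224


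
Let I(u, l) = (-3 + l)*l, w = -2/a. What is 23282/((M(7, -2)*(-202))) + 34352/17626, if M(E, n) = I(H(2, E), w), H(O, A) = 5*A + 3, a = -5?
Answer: 2609907501/23142938 ≈ 112.77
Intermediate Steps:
H(O, A) = 3 + 5*A
w = ⅖ (w = -2/(-5) = -2*(-⅕) = ⅖ ≈ 0.40000)
I(u, l) = l*(-3 + l)
M(E, n) = -26/25 (M(E, n) = 2*(-3 + ⅖)/5 = (⅖)*(-13/5) = -26/25)
23282/((M(7, -2)*(-202))) + 34352/17626 = 23282/((-26/25*(-202))) + 34352/17626 = 23282/(5252/25) + 34352*(1/17626) = 23282*(25/5252) + 17176/8813 = 291025/2626 + 17176/8813 = 2609907501/23142938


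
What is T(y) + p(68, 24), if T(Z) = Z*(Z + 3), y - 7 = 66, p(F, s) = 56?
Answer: 5604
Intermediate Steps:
y = 73 (y = 7 + 66 = 73)
T(Z) = Z*(3 + Z)
T(y) + p(68, 24) = 73*(3 + 73) + 56 = 73*76 + 56 = 5548 + 56 = 5604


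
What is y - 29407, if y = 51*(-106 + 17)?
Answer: -33946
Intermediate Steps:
y = -4539 (y = 51*(-89) = -4539)
y - 29407 = -4539 - 29407 = -33946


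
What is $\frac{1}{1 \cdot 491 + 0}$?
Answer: $\frac{1}{491} \approx 0.0020367$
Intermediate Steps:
$\frac{1}{1 \cdot 491 + 0} = \frac{1}{491 + 0} = \frac{1}{491}$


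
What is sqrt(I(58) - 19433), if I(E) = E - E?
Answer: I*sqrt(19433) ≈ 139.4*I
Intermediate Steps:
I(E) = 0
sqrt(I(58) - 19433) = sqrt(0 - 19433) = sqrt(-19433) = I*sqrt(19433)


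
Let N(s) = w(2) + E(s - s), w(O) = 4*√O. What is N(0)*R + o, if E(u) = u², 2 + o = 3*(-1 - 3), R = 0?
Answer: -14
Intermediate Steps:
o = -14 (o = -2 + 3*(-1 - 3) = -2 + 3*(-4) = -2 - 12 = -14)
N(s) = 4*√2 (N(s) = 4*√2 + (s - s)² = 4*√2 + 0² = 4*√2 + 0 = 4*√2)
N(0)*R + o = (4*√2)*0 - 14 = 0 - 14 = -14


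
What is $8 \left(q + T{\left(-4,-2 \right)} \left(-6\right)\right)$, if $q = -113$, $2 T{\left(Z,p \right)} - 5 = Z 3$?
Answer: $-736$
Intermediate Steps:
$T{\left(Z,p \right)} = \frac{5}{2} + \frac{3 Z}{2}$ ($T{\left(Z,p \right)} = \frac{5}{2} + \frac{Z 3}{2} = \frac{5}{2} + \frac{3 Z}{2}$)
$8 \left(q + T{\left(-4,-2 \right)} \left(-6\right)\right) = 8 \left(-113 + \left(\frac{5}{2} + \frac{3}{2} \left(-4\right)\right) \left(-6\right)\right) = 8 \left(-113 + \left(\frac{5}{2} - 6\right) \left(-6\right)\right) = 8 \left(-113 - -21\right) = 8 \left(-113 + 21\right) = 8 \left(-92\right) = -736$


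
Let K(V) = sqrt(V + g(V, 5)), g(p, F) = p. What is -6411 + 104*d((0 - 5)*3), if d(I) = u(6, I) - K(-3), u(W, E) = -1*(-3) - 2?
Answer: -6307 - 104*I*sqrt(6) ≈ -6307.0 - 254.75*I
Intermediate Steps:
u(W, E) = 1 (u(W, E) = 3 - 2 = 1)
K(V) = sqrt(2)*sqrt(V) (K(V) = sqrt(V + V) = sqrt(2*V) = sqrt(2)*sqrt(V))
d(I) = 1 - I*sqrt(6) (d(I) = 1 - sqrt(2)*sqrt(-3) = 1 - sqrt(2)*I*sqrt(3) = 1 - I*sqrt(6))
-6411 + 104*d((0 - 5)*3) = -6411 + 104*(1 - I*sqrt(6)) = -6411 + (104 - 104*I*sqrt(6)) = -6307 - 104*I*sqrt(6)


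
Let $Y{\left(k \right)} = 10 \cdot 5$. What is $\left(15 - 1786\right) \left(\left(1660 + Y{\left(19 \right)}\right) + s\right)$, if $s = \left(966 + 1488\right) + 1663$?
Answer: $-10319617$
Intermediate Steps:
$Y{\left(k \right)} = 50$
$s = 4117$ ($s = 2454 + 1663 = 4117$)
$\left(15 - 1786\right) \left(\left(1660 + Y{\left(19 \right)}\right) + s\right) = \left(15 - 1786\right) \left(\left(1660 + 50\right) + 4117\right) = - 1771 \left(1710 + 4117\right) = \left(-1771\right) 5827 = -10319617$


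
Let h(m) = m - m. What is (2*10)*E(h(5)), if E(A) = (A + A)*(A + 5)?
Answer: 0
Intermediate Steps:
h(m) = 0
E(A) = 2*A*(5 + A) (E(A) = (2*A)*(5 + A) = 2*A*(5 + A))
(2*10)*E(h(5)) = (2*10)*(2*0*(5 + 0)) = 20*(2*0*5) = 20*0 = 0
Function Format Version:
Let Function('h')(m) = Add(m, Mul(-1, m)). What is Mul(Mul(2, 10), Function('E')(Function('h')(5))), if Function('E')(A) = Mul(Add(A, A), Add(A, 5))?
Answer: 0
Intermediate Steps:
Function('h')(m) = 0
Function('E')(A) = Mul(2, A, Add(5, A)) (Function('E')(A) = Mul(Mul(2, A), Add(5, A)) = Mul(2, A, Add(5, A)))
Mul(Mul(2, 10), Function('E')(Function('h')(5))) = Mul(Mul(2, 10), Mul(2, 0, Add(5, 0))) = Mul(20, Mul(2, 0, 5)) = Mul(20, 0) = 0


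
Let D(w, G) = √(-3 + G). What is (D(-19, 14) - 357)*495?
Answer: -176715 + 495*√11 ≈ -1.7507e+5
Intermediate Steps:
(D(-19, 14) - 357)*495 = (√(-3 + 14) - 357)*495 = (√11 - 357)*495 = (-357 + √11)*495 = -176715 + 495*√11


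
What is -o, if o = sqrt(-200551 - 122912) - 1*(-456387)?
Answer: -456387 - I*sqrt(323463) ≈ -4.5639e+5 - 568.74*I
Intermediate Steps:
o = 456387 + I*sqrt(323463) (o = sqrt(-323463) + 456387 = I*sqrt(323463) + 456387 = 456387 + I*sqrt(323463) ≈ 4.5639e+5 + 568.74*I)
-o = -(456387 + I*sqrt(323463)) = -456387 - I*sqrt(323463)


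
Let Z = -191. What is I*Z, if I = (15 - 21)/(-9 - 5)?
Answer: -573/7 ≈ -81.857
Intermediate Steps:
I = 3/7 (I = -6/(-14) = -6*(-1/14) = 3/7 ≈ 0.42857)
I*Z = (3/7)*(-191) = -573/7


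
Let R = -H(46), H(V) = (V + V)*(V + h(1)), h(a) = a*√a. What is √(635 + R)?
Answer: I*√3689 ≈ 60.737*I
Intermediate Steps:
h(a) = a^(3/2)
H(V) = 2*V*(1 + V) (H(V) = (V + V)*(V + 1^(3/2)) = (2*V)*(V + 1) = (2*V)*(1 + V) = 2*V*(1 + V))
R = -4324 (R = -2*46*(1 + 46) = -2*46*47 = -1*4324 = -4324)
√(635 + R) = √(635 - 4324) = √(-3689) = I*√3689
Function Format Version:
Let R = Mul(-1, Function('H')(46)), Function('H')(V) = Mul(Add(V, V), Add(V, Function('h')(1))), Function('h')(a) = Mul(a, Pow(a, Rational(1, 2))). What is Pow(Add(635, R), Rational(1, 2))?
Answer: Mul(I, Pow(3689, Rational(1, 2))) ≈ Mul(60.737, I)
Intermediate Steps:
Function('h')(a) = Pow(a, Rational(3, 2))
Function('H')(V) = Mul(2, V, Add(1, V)) (Function('H')(V) = Mul(Add(V, V), Add(V, Pow(1, Rational(3, 2)))) = Mul(Mul(2, V), Add(V, 1)) = Mul(Mul(2, V), Add(1, V)) = Mul(2, V, Add(1, V)))
R = -4324 (R = Mul(-1, Mul(2, 46, Add(1, 46))) = Mul(-1, Mul(2, 46, 47)) = Mul(-1, 4324) = -4324)
Pow(Add(635, R), Rational(1, 2)) = Pow(Add(635, -4324), Rational(1, 2)) = Pow(-3689, Rational(1, 2)) = Mul(I, Pow(3689, Rational(1, 2)))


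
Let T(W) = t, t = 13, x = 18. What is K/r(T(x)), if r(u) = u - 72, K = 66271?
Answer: -66271/59 ≈ -1123.2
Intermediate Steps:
T(W) = 13
r(u) = -72 + u
K/r(T(x)) = 66271/(-72 + 13) = 66271/(-59) = 66271*(-1/59) = -66271/59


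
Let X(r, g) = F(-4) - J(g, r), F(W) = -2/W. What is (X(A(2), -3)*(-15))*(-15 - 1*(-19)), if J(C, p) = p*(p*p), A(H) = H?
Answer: 450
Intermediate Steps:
J(C, p) = p**3 (J(C, p) = p*p**2 = p**3)
X(r, g) = 1/2 - r**3 (X(r, g) = -2/(-4) - r**3 = -2*(-1/4) - r**3 = 1/2 - r**3)
(X(A(2), -3)*(-15))*(-15 - 1*(-19)) = ((1/2 - 1*2**3)*(-15))*(-15 - 1*(-19)) = ((1/2 - 1*8)*(-15))*(-15 + 19) = ((1/2 - 8)*(-15))*4 = -15/2*(-15)*4 = (225/2)*4 = 450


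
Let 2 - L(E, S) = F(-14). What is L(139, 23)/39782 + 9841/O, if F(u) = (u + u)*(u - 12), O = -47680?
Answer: -213055171/948402880 ≈ -0.22465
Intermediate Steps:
F(u) = 2*u*(-12 + u) (F(u) = (2*u)*(-12 + u) = 2*u*(-12 + u))
L(E, S) = -726 (L(E, S) = 2 - 2*(-14)*(-12 - 14) = 2 - 2*(-14)*(-26) = 2 - 1*728 = 2 - 728 = -726)
L(139, 23)/39782 + 9841/O = -726/39782 + 9841/(-47680) = -726*1/39782 + 9841*(-1/47680) = -363/19891 - 9841/47680 = -213055171/948402880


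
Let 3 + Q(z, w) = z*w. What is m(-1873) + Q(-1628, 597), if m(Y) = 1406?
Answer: -970513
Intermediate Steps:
Q(z, w) = -3 + w*z (Q(z, w) = -3 + z*w = -3 + w*z)
m(-1873) + Q(-1628, 597) = 1406 + (-3 + 597*(-1628)) = 1406 + (-3 - 971916) = 1406 - 971919 = -970513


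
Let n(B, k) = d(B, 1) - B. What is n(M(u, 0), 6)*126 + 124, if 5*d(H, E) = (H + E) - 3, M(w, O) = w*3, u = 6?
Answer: -8704/5 ≈ -1740.8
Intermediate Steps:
M(w, O) = 3*w
d(H, E) = -⅗ + E/5 + H/5 (d(H, E) = ((H + E) - 3)/5 = ((E + H) - 3)/5 = (-3 + E + H)/5 = -⅗ + E/5 + H/5)
n(B, k) = -⅖ - 4*B/5 (n(B, k) = (-⅗ + (⅕)*1 + B/5) - B = (-⅗ + ⅕ + B/5) - B = (-⅖ + B/5) - B = -⅖ - 4*B/5)
n(M(u, 0), 6)*126 + 124 = (-⅖ - 12*6/5)*126 + 124 = (-⅖ - ⅘*18)*126 + 124 = (-⅖ - 72/5)*126 + 124 = -74/5*126 + 124 = -9324/5 + 124 = -8704/5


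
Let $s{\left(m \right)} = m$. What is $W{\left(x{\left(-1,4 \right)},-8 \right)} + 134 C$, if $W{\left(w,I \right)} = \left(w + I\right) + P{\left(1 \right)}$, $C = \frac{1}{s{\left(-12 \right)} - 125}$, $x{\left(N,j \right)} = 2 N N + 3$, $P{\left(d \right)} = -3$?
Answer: $- \frac{956}{137} \approx -6.9781$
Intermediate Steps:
$x{\left(N,j \right)} = 3 + 2 N^{2}$ ($x{\left(N,j \right)} = 2 N^{2} + 3 = 3 + 2 N^{2}$)
$C = - \frac{1}{137}$ ($C = \frac{1}{-12 - 125} = \frac{1}{-137} = - \frac{1}{137} \approx -0.0072993$)
$W{\left(w,I \right)} = -3 + I + w$ ($W{\left(w,I \right)} = \left(w + I\right) - 3 = \left(I + w\right) - 3 = -3 + I + w$)
$W{\left(x{\left(-1,4 \right)},-8 \right)} + 134 C = \left(-3 - 8 + \left(3 + 2 \left(-1\right)^{2}\right)\right) + 134 \left(- \frac{1}{137}\right) = \left(-3 - 8 + \left(3 + 2 \cdot 1\right)\right) - \frac{134}{137} = \left(-3 - 8 + \left(3 + 2\right)\right) - \frac{134}{137} = \left(-3 - 8 + 5\right) - \frac{134}{137} = -6 - \frac{134}{137} = - \frac{956}{137}$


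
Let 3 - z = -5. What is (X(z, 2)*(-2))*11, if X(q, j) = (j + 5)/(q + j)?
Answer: -77/5 ≈ -15.400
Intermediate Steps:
z = 8 (z = 3 - 1*(-5) = 3 + 5 = 8)
X(q, j) = (5 + j)/(j + q)
(X(z, 2)*(-2))*11 = (((5 + 2)/(2 + 8))*(-2))*11 = ((7/10)*(-2))*11 = -7/5*11 = -77/5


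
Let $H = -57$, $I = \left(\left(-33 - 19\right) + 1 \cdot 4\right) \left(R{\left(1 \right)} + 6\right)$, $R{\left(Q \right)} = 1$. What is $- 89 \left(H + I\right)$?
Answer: $34977$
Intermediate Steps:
$I = -336$ ($I = \left(\left(-33 - 19\right) + 1 \cdot 4\right) \left(1 + 6\right) = \left(\left(-33 - 19\right) + 4\right) 7 = \left(-52 + 4\right) 7 = \left(-48\right) 7 = -336$)
$- 89 \left(H + I\right) = - 89 \left(-57 - 336\right) = \left(-89\right) \left(-393\right) = 34977$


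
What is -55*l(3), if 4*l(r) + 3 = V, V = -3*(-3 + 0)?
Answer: -165/2 ≈ -82.500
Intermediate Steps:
V = 9 (V = -3*(-3) = 9)
l(r) = 3/2 (l(r) = -¾ + (¼)*9 = -¾ + 9/4 = 3/2)
-55*l(3) = -55*3/2 = -165/2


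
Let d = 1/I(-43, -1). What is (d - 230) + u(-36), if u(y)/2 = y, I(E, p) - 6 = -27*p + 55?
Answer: -26575/88 ≈ -301.99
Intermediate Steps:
I(E, p) = 61 - 27*p (I(E, p) = 6 + (-27*p + 55) = 6 + (55 - 27*p) = 61 - 27*p)
u(y) = 2*y
d = 1/88 (d = 1/(61 - 27*(-1)) = 1/(61 + 27) = 1/88 ≈ 0.011364)
(d - 230) + u(-36) = (1/88 - 230) + 2*(-36) = -20239/88 - 72 = -26575/88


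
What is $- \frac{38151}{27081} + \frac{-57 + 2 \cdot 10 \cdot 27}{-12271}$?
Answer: $- \frac{2546196}{1758259} \approx -1.4481$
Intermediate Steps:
$- \frac{38151}{27081} + \frac{-57 + 2 \cdot 10 \cdot 27}{-12271} = \left(-38151\right) \frac{1}{27081} + \left(-57 + 20 \cdot 27\right) \left(- \frac{1}{12271}\right) = - \frac{1413}{1003} + \left(-57 + 540\right) \left(- \frac{1}{12271}\right) = - \frac{1413}{1003} + 483 \left(- \frac{1}{12271}\right) = - \frac{1413}{1003} - \frac{69}{1753} = - \frac{2546196}{1758259}$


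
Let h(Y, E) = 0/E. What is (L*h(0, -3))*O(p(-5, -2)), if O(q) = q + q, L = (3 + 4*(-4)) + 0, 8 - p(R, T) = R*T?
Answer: 0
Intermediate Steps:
h(Y, E) = 0
p(R, T) = 8 - R*T
L = -13 (L = (3 - 16) + 0 = -13 + 0 = -13)
O(q) = 2*q
(L*h(0, -3))*O(p(-5, -2)) = (-13*0)*(2*(8 - 1*(-5)*(-2))) = 0*(2*(8 - 10)) = 0*(2*(-2)) = 0*(-4) = 0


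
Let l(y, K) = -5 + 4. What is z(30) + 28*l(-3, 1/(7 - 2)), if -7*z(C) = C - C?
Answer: -28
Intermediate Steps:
l(y, K) = -1
z(C) = 0 (z(C) = -(C - C)/7 = -⅐*0 = 0)
z(30) + 28*l(-3, 1/(7 - 2)) = 0 + 28*(-1) = 0 - 28 = -28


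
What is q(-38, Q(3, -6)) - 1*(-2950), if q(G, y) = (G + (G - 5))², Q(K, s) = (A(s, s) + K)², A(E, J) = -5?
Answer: 9511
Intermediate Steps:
Q(K, s) = (-5 + K)²
q(G, y) = (-5 + 2*G)² (q(G, y) = (G + (-5 + G))² = (-5 + 2*G)²)
q(-38, Q(3, -6)) - 1*(-2950) = (-5 + 2*(-38))² - 1*(-2950) = (-5 - 76)² + 2950 = (-81)² + 2950 = 6561 + 2950 = 9511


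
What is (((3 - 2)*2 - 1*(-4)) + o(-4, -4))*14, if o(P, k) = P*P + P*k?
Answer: 532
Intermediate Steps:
o(P, k) = P² + P*k
(((3 - 2)*2 - 1*(-4)) + o(-4, -4))*14 = (((3 - 2)*2 - 1*(-4)) - 4*(-4 - 4))*14 = ((1*2 + 4) - 4*(-8))*14 = ((2 + 4) + 32)*14 = (6 + 32)*14 = 38*14 = 532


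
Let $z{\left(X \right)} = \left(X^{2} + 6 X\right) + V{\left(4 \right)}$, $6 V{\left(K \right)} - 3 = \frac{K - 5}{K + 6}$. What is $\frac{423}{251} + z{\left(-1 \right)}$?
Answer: $- \frac{42641}{15060} \approx -2.8314$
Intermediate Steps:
$V{\left(K \right)} = \frac{1}{2} + \frac{-5 + K}{6 \left(6 + K\right)}$ ($V{\left(K \right)} = \frac{1}{2} + \frac{\left(K - 5\right) \frac{1}{K + 6}}{6} = \frac{1}{2} + \frac{\left(-5 + K\right) \frac{1}{6 + K}}{6} = \frac{1}{2} + \frac{\frac{1}{6 + K} \left(-5 + K\right)}{6} = \frac{1}{2} + \frac{-5 + K}{6 \left(6 + K\right)}$)
$z{\left(X \right)} = \frac{29}{60} + X^{2} + 6 X$ ($z{\left(X \right)} = \left(X^{2} + 6 X\right) + \frac{13 + 4 \cdot 4}{6 \left(6 + 4\right)} = \left(X^{2} + 6 X\right) + \frac{13 + 16}{6 \cdot 10} = \left(X^{2} + 6 X\right) + \frac{1}{6} \cdot \frac{1}{10} \cdot 29 = \left(X^{2} + 6 X\right) + \frac{29}{60} = \frac{29}{60} + X^{2} + 6 X$)
$\frac{423}{251} + z{\left(-1 \right)} = \frac{423}{251} + \left(\frac{29}{60} + \left(-1\right)^{2} + 6 \left(-1\right)\right) = 423 \cdot \frac{1}{251} + \left(\frac{29}{60} + 1 - 6\right) = \frac{423}{251} - \frac{271}{60} = - \frac{42641}{15060}$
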